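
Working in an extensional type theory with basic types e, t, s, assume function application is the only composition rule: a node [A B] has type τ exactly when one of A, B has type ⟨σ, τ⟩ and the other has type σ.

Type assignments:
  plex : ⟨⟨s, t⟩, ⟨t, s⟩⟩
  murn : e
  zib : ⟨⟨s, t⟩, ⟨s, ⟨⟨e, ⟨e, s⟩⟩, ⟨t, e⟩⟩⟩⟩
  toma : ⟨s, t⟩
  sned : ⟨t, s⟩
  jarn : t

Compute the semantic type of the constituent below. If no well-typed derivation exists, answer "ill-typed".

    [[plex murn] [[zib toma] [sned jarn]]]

ill-typed

[plex murn]: ⟨⟨s, t⟩, ⟨t, s⟩⟩ with e — neither is a function whose domain matches the other; composition fails here.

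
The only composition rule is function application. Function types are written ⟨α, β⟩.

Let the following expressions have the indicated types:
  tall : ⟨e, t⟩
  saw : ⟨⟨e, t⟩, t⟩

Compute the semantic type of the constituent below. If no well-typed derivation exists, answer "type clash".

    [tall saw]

t

At [tall saw], saw : ⟨⟨e, t⟩, t⟩ takes tall : ⟨e, t⟩, giving t.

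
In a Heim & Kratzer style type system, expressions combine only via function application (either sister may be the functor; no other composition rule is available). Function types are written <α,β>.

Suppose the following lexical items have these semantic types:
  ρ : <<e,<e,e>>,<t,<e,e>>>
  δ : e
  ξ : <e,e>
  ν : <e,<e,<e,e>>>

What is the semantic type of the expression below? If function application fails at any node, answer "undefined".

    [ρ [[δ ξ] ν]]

<t,<e,e>>

[δ ξ] — ξ of type <e,e> combines with δ of type e: type e.
[[δ ξ] ν] — ν of type <e,<e,<e,e>>> combines with [δ ξ] of type e: type <e,<e,e>>.
[ρ [[δ ξ] ν]] — ρ of type <<e,<e,e>>,<t,<e,e>>> combines with [[δ ξ] ν] of type <e,<e,e>>: type <t,<e,e>>.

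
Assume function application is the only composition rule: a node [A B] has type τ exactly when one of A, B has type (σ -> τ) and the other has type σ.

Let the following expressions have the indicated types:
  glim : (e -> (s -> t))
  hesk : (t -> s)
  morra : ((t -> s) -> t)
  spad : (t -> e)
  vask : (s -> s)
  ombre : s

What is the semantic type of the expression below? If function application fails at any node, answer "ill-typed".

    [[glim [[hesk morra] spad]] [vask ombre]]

[hesk morra]: ((t -> s) -> t) applied to (t -> s) yields t.
[[hesk morra] spad]: (t -> e) applied to t yields e.
[glim [[hesk morra] spad]]: (e -> (s -> t)) applied to e yields (s -> t).
[vask ombre]: (s -> s) applied to s yields s.
[[glim [[hesk morra] spad]] [vask ombre]]: (s -> t) applied to s yields t.

t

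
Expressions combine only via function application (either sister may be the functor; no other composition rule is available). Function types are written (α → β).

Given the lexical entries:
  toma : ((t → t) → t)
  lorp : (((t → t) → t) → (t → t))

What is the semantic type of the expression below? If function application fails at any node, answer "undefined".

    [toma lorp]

[toma lorp]: functor lorp : (((t → t) → t) → (t → t)), argument toma : ((t → t) → t); result (t → t).

(t → t)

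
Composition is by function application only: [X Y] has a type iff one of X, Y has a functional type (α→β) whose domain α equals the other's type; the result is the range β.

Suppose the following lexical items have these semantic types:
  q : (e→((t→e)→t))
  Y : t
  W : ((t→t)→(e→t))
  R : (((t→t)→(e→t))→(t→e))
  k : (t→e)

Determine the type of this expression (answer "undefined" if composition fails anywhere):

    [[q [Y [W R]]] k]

[W R]: (((t→t)→(e→t))→(t→e)) applied to ((t→t)→(e→t)) yields (t→e).
[Y [W R]]: (t→e) applied to t yields e.
[q [Y [W R]]]: (e→((t→e)→t)) applied to e yields ((t→e)→t).
[[q [Y [W R]]] k]: ((t→e)→t) applied to (t→e) yields t.

t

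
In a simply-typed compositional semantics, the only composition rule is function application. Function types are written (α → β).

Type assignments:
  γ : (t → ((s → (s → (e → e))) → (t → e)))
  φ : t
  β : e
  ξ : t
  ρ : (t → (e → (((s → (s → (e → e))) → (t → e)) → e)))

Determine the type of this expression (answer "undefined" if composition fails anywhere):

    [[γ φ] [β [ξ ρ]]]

e

[γ φ] — γ of type (t → ((s → (s → (e → e))) → (t → e))) combines with φ of type t: type ((s → (s → (e → e))) → (t → e)).
[ξ ρ] — ρ of type (t → (e → (((s → (s → (e → e))) → (t → e)) → e))) combines with ξ of type t: type (e → (((s → (s → (e → e))) → (t → e)) → e)).
[β [ξ ρ]] — [ξ ρ] of type (e → (((s → (s → (e → e))) → (t → e)) → e)) combines with β of type e: type (((s → (s → (e → e))) → (t → e)) → e).
[[γ φ] [β [ξ ρ]]] — [β [ξ ρ]] of type (((s → (s → (e → e))) → (t → e)) → e) combines with [γ φ] of type ((s → (s → (e → e))) → (t → e)): type e.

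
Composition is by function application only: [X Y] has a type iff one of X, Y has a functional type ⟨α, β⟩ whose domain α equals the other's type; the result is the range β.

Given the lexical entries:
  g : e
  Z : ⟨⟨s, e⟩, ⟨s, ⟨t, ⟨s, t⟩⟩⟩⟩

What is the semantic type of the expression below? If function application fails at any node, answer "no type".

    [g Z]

no type

[g Z]: e with ⟨⟨s, e⟩, ⟨s, ⟨t, ⟨s, t⟩⟩⟩⟩ — neither is a function whose domain matches the other; composition fails here.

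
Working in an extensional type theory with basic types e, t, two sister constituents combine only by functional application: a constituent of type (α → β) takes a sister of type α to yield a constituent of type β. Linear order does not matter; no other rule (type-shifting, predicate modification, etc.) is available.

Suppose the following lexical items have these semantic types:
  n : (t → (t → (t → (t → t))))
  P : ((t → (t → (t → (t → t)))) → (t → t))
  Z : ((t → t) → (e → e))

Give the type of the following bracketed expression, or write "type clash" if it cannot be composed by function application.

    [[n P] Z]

(e → e)

[n P]: ((t → (t → (t → (t → t)))) → (t → t)) applied to (t → (t → (t → (t → t)))) yields (t → t).
[[n P] Z]: ((t → t) → (e → e)) applied to (t → t) yields (e → e).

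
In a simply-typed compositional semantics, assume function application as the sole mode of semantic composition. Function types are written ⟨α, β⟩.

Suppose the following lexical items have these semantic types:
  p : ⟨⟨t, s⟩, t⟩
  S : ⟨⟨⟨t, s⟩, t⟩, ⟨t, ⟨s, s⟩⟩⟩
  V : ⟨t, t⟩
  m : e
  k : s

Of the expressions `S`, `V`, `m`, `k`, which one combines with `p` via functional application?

S

S — combines: S : ⟨⟨⟨t, s⟩, t⟩, ⟨t, ⟨s, s⟩⟩⟩ takes p : ⟨⟨t, s⟩, t⟩ as argument, giving ⟨t, ⟨s, s⟩⟩.
V : ⟨t, t⟩ — neither side's domain matches the other.
m : e — neither side's domain matches the other.
k : s — neither side's domain matches the other.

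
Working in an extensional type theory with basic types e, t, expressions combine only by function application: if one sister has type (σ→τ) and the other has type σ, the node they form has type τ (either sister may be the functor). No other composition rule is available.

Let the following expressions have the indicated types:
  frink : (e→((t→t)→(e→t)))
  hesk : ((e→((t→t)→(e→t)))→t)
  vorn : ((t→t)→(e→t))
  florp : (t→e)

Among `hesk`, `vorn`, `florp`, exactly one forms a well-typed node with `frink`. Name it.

hesk

hesk — combines: hesk : ((e→((t→t)→(e→t)))→t) takes frink : (e→((t→t)→(e→t))) as argument, giving t.
vorn : ((t→t)→(e→t)) — frink needs e; vorn needs (t→t); neither fits.
florp : (t→e) — frink needs e; florp needs t; neither fits.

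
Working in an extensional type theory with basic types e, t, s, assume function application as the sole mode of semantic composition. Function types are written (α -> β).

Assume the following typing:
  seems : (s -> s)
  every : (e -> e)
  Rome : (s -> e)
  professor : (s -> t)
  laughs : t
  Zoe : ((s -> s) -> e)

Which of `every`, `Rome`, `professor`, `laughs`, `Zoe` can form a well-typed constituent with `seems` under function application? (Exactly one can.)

every : (e -> e) — does not combine with seems.
Rome : (s -> e) — does not combine with seems.
professor : (s -> t) — does not combine with seems.
laughs : t — does not combine with seems.
Zoe — combines: Zoe : ((s -> s) -> e) takes seems : (s -> s) as argument, giving e.

Zoe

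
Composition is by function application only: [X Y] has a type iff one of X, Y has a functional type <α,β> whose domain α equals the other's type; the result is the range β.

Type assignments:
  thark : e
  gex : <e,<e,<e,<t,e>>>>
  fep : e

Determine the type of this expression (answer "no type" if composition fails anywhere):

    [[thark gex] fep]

<e,<t,e>>

[thark gex]: gex is <e,<e,<e,<t,e>>>>, thark is e; result <e,<e,<t,e>>>.
[[thark gex] fep]: [thark gex] is <e,<e,<t,e>>>, fep is e; result <e,<t,e>>.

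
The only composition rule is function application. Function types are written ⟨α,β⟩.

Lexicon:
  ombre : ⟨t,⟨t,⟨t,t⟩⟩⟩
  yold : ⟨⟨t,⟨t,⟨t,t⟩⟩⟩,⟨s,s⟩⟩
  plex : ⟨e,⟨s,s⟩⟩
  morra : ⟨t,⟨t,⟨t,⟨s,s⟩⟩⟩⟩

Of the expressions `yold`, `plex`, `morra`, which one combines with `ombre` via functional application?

yold — combines: yold : ⟨⟨t,⟨t,⟨t,t⟩⟩⟩,⟨s,s⟩⟩ takes ombre : ⟨t,⟨t,⟨t,t⟩⟩⟩ as argument, giving ⟨s,s⟩.
plex : ⟨e,⟨s,s⟩⟩ — does not combine with ombre.
morra : ⟨t,⟨t,⟨t,⟨s,s⟩⟩⟩⟩ — does not combine with ombre.

yold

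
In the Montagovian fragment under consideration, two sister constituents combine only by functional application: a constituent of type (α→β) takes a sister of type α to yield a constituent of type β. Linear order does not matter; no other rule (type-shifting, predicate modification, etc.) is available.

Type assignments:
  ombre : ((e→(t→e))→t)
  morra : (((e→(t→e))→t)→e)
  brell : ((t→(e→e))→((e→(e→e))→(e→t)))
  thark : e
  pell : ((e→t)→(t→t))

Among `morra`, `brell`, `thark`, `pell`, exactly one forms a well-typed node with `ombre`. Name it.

morra

morra — combines: morra : (((e→(t→e))→t)→e) takes ombre : ((e→(t→e))→t) as argument, giving e.
brell : ((t→(e→e))→((e→(e→e))→(e→t))) — no; ombre wants (e→(t→e)), and brell wants (t→(e→e)).
thark : e — no; ombre wants (e→(t→e)), and thark wants nothing (atomic).
pell : ((e→t)→(t→t)) — no; ombre wants (e→(t→e)), and pell wants (e→t).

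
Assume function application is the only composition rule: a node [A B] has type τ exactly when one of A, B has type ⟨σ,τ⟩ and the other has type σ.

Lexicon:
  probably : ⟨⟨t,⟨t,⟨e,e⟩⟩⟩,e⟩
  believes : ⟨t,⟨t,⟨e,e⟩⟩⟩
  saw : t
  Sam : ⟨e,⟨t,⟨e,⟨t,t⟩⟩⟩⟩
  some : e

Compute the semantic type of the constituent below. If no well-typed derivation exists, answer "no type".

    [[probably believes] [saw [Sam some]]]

[probably believes] — probably of type ⟨⟨t,⟨t,⟨e,e⟩⟩⟩,e⟩ combines with believes of type ⟨t,⟨t,⟨e,e⟩⟩⟩: type e.
[Sam some] — Sam of type ⟨e,⟨t,⟨e,⟨t,t⟩⟩⟩⟩ combines with some of type e: type ⟨t,⟨e,⟨t,t⟩⟩⟩.
[saw [Sam some]] — [Sam some] of type ⟨t,⟨e,⟨t,t⟩⟩⟩ combines with saw of type t: type ⟨e,⟨t,t⟩⟩.
[[probably believes] [saw [Sam some]]] — [saw [Sam some]] of type ⟨e,⟨t,t⟩⟩ combines with [probably believes] of type e: type ⟨t,t⟩.

⟨t,t⟩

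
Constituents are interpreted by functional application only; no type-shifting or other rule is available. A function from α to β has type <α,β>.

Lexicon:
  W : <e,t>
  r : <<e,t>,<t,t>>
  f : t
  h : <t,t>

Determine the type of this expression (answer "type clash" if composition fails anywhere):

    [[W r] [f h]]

t

[W r]: functor r : <<e,t>,<t,t>>, argument W : <e,t>; result <t,t>.
[f h]: functor h : <t,t>, argument f : t; result t.
[[W r] [f h]]: functor [W r] : <t,t>, argument [f h] : t; result t.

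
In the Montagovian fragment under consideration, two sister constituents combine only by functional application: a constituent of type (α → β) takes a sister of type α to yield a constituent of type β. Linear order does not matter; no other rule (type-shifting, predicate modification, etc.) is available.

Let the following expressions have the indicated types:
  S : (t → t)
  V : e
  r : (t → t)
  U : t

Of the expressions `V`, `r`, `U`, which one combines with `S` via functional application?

V : e — does not combine with S.
r : (t → t) — does not combine with S.
U — combines: S : (t → t) takes U : t as argument, giving t.

U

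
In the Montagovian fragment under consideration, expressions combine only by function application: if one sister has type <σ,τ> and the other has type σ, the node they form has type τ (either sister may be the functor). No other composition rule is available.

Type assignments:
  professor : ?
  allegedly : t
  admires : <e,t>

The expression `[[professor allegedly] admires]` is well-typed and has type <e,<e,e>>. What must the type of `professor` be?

For [[professor allegedly] admires] to have type <e,<e,e>> with admires of type <e,t>, [professor allegedly] must be the function: [professor allegedly] : <<e,t>,<e,<e,e>>>.
For [professor allegedly] to have type <<e,t>,<e,<e,e>>> with allegedly of type t, professor must be the function: professor : <t,<<e,t>,<e,<e,e>>>>.

<t,<<e,t>,<e,<e,e>>>>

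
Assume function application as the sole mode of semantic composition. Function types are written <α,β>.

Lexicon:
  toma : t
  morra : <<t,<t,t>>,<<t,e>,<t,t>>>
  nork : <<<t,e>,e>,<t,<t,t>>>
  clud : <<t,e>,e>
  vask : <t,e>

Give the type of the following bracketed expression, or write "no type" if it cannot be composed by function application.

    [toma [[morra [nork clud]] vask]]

t

[nork clud] — nork of type <<<t,e>,e>,<t,<t,t>>> combines with clud of type <<t,e>,e>: type <t,<t,t>>.
[morra [nork clud]] — morra of type <<t,<t,t>>,<<t,e>,<t,t>>> combines with [nork clud] of type <t,<t,t>>: type <<t,e>,<t,t>>.
[[morra [nork clud]] vask] — [morra [nork clud]] of type <<t,e>,<t,t>> combines with vask of type <t,e>: type <t,t>.
[toma [[morra [nork clud]] vask]] — [[morra [nork clud]] vask] of type <t,t> combines with toma of type t: type t.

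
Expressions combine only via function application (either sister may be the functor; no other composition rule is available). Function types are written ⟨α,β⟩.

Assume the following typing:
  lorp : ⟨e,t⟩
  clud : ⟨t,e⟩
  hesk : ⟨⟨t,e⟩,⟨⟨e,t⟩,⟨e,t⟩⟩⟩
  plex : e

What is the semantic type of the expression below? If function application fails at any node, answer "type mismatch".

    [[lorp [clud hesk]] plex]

At [clud hesk], hesk : ⟨⟨t,e⟩,⟨⟨e,t⟩,⟨e,t⟩⟩⟩ takes clud : ⟨t,e⟩, giving ⟨⟨e,t⟩,⟨e,t⟩⟩.
At [lorp [clud hesk]], [clud hesk] : ⟨⟨e,t⟩,⟨e,t⟩⟩ takes lorp : ⟨e,t⟩, giving ⟨e,t⟩.
At [[lorp [clud hesk]] plex], [lorp [clud hesk]] : ⟨e,t⟩ takes plex : e, giving t.

t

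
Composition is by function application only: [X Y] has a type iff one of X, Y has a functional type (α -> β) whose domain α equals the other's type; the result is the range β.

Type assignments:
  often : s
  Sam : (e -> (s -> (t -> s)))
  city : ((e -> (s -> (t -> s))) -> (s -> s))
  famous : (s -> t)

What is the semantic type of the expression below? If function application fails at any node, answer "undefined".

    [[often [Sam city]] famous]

[Sam city]: functor city : ((e -> (s -> (t -> s))) -> (s -> s)), argument Sam : (e -> (s -> (t -> s))); result (s -> s).
[often [Sam city]]: functor [Sam city] : (s -> s), argument often : s; result s.
[[often [Sam city]] famous]: functor famous : (s -> t), argument [often [Sam city]] : s; result t.

t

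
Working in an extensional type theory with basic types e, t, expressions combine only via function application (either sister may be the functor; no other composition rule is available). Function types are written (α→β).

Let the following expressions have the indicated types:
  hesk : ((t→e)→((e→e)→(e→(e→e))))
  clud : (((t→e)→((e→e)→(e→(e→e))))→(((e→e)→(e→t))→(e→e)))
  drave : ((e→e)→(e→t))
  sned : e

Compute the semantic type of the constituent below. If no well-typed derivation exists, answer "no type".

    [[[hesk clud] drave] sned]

e

[hesk clud]: (((t→e)→((e→e)→(e→(e→e))))→(((e→e)→(e→t))→(e→e))) applied to ((t→e)→((e→e)→(e→(e→e)))) yields (((e→e)→(e→t))→(e→e)).
[[hesk clud] drave]: (((e→e)→(e→t))→(e→e)) applied to ((e→e)→(e→t)) yields (e→e).
[[[hesk clud] drave] sned]: (e→e) applied to e yields e.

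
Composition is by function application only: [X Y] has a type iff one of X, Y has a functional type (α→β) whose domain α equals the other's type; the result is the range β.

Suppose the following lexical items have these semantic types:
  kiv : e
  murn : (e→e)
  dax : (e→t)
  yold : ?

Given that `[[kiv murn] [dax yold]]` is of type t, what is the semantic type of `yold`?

[[kiv murn] [dax yold]] is required to be t. [kiv murn] : e cannot yield t as functor, so [dax yold] : (e→t).
[dax yold] is required to be (e→t). dax : (e→t) cannot yield (e→t) as functor, so yold : ((e→t)→(e→t)).

((e→t)→(e→t))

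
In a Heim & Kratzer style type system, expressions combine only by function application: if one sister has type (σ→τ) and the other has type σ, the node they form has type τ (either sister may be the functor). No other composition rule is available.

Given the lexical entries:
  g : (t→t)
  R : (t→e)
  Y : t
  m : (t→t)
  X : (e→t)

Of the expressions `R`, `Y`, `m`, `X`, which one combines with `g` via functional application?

Y

R : (t→e) — does not combine with g.
Y — combines: g : (t→t) takes Y : t as argument, giving t.
m : (t→t) — does not combine with g.
X : (e→t) — does not combine with g.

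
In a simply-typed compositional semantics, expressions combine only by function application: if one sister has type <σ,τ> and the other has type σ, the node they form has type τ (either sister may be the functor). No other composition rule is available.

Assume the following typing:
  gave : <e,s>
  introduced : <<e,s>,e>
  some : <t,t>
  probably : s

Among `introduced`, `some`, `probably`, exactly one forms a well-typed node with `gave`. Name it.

introduced — combines: introduced : <<e,s>,e> takes gave : <e,s> as argument, giving e.
some : <t,t> — no; gave wants e, and some wants t.
probably : s — no; gave wants e, and probably wants nothing (atomic).

introduced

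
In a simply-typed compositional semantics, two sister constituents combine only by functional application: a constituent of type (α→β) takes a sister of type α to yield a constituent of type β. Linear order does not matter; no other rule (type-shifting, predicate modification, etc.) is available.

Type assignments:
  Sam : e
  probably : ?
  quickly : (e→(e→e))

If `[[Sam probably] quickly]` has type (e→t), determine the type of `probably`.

For [[Sam probably] quickly] to have type (e→t) with quickly of type (e→(e→e)), [Sam probably] must be the function: [Sam probably] : ((e→(e→e))→(e→t)).
For [Sam probably] to have type ((e→(e→e))→(e→t)) with Sam of type e, probably must be the function: probably : (e→((e→(e→e))→(e→t))).

(e→((e→(e→e))→(e→t)))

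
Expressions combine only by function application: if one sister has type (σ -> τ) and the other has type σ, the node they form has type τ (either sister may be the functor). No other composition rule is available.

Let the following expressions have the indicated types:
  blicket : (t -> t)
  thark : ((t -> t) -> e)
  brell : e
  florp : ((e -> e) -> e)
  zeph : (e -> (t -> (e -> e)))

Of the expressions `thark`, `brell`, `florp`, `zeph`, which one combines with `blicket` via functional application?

thark

thark — combines: thark : ((t -> t) -> e) takes blicket : (t -> t) as argument, giving e.
brell : e — no; blicket wants t, and brell wants nothing (atomic).
florp : ((e -> e) -> e) — no; blicket wants t, and florp wants (e -> e).
zeph : (e -> (t -> (e -> e))) — no; blicket wants t, and zeph wants e.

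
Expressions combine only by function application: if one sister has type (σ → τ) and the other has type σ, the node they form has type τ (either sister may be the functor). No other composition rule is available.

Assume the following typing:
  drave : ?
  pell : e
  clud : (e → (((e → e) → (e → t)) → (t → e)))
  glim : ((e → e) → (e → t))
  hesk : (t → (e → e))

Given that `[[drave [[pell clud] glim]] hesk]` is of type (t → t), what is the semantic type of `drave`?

((t → e) → ((t → (e → e)) → (t → t)))

At [[drave [[pell clud] glim]] hesk] (required: (t → t)): hesk is (t → (e → e)), which is not a function with range (t → t); hence [drave [[pell clud] glim]] is the functor — type ((t → (e → e)) → (t → t)).
At [drave [[pell clud] glim]] (required: ((t → (e → e)) → (t → t))): [[pell clud] glim] is (t → e), which is not a function with range ((t → (e → e)) → (t → t)); hence drave is the functor — type ((t → e) → ((t → (e → e)) → (t → t))).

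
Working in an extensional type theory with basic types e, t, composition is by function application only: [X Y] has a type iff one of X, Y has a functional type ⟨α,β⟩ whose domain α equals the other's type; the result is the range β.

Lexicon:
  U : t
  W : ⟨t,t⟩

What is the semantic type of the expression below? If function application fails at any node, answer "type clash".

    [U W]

[U W]: ⟨t,t⟩ applied to t yields t.

t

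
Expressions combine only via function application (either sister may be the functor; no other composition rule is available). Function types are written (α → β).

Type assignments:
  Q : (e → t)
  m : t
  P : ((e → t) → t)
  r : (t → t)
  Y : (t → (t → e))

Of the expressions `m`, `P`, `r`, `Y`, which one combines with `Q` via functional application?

m : t — does not combine with Q.
P — combines: P : ((e → t) → t) takes Q : (e → t) as argument, giving t.
r : (t → t) — does not combine with Q.
Y : (t → (t → e)) — does not combine with Q.

P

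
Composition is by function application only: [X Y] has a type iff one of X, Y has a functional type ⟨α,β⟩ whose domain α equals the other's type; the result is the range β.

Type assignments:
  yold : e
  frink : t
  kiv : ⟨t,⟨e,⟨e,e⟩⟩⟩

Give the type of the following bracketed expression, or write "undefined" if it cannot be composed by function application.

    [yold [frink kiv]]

At [frink kiv], kiv : ⟨t,⟨e,⟨e,e⟩⟩⟩ takes frink : t, giving ⟨e,⟨e,e⟩⟩.
At [yold [frink kiv]], [frink kiv] : ⟨e,⟨e,e⟩⟩ takes yold : e, giving ⟨e,e⟩.

⟨e,e⟩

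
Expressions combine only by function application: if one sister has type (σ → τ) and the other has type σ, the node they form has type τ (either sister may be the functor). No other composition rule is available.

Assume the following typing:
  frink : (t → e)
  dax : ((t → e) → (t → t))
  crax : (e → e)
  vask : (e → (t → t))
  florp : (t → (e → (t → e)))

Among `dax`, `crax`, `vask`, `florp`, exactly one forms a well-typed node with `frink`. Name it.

dax — combines: dax : ((t → e) → (t → t)) takes frink : (t → e) as argument, giving (t → t).
crax : (e → e) — frink needs t; crax needs e; neither fits.
vask : (e → (t → t)) — frink needs t; vask needs e; neither fits.
florp : (t → (e → (t → e))) — frink needs t; florp needs t; neither fits.

dax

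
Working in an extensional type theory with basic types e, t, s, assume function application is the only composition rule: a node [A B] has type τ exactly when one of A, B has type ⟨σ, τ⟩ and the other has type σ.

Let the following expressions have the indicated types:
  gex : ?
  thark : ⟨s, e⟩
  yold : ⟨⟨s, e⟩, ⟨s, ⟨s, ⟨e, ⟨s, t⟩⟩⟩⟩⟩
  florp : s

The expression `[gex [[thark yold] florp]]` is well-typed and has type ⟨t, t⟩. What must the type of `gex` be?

For [gex [[thark yold] florp]] to have type ⟨t, t⟩ with [[thark yold] florp] of type ⟨s, ⟨e, ⟨s, t⟩⟩⟩, gex must be the function: gex : ⟨⟨s, ⟨e, ⟨s, t⟩⟩⟩, ⟨t, t⟩⟩.

⟨⟨s, ⟨e, ⟨s, t⟩⟩⟩, ⟨t, t⟩⟩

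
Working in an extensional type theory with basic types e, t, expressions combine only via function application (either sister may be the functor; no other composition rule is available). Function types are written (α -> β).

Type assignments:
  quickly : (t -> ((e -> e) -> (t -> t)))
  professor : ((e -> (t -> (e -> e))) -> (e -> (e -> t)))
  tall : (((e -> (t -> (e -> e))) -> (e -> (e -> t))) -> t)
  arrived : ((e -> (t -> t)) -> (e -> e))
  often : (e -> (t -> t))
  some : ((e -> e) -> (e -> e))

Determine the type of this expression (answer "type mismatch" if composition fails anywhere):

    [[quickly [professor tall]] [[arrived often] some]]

[professor tall]: functor tall : (((e -> (t -> (e -> e))) -> (e -> (e -> t))) -> t), argument professor : ((e -> (t -> (e -> e))) -> (e -> (e -> t))); result t.
[quickly [professor tall]]: functor quickly : (t -> ((e -> e) -> (t -> t))), argument [professor tall] : t; result ((e -> e) -> (t -> t)).
[arrived often]: functor arrived : ((e -> (t -> t)) -> (e -> e)), argument often : (e -> (t -> t)); result (e -> e).
[[arrived often] some]: functor some : ((e -> e) -> (e -> e)), argument [arrived often] : (e -> e); result (e -> e).
[[quickly [professor tall]] [[arrived often] some]]: functor [quickly [professor tall]] : ((e -> e) -> (t -> t)), argument [[arrived often] some] : (e -> e); result (t -> t).

(t -> t)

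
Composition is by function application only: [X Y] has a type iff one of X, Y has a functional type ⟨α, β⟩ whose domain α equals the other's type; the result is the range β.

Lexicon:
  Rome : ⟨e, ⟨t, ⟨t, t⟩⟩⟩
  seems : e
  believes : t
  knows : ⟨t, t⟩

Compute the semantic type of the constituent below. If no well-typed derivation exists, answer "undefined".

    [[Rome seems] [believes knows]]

[Rome seems]: ⟨e, ⟨t, ⟨t, t⟩⟩⟩ applied to e yields ⟨t, ⟨t, t⟩⟩.
[believes knows]: ⟨t, t⟩ applied to t yields t.
[[Rome seems] [believes knows]]: ⟨t, ⟨t, t⟩⟩ applied to t yields ⟨t, t⟩.

⟨t, t⟩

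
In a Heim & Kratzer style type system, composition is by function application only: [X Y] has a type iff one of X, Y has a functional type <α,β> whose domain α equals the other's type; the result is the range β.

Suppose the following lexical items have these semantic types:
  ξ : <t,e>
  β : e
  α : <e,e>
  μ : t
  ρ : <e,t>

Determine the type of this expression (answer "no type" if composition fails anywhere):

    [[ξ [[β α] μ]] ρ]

no type

[β α]: <e,e> applied to e yields e.
[[β α] μ]: e with t — neither is a function whose domain matches the other; composition fails here.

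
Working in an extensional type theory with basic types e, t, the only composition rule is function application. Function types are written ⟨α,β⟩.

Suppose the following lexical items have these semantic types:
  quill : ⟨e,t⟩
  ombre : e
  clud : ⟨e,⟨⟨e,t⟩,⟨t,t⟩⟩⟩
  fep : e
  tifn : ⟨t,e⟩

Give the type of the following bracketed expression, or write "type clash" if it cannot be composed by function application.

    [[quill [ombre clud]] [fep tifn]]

[ombre clud]: ⟨e,⟨⟨e,t⟩,⟨t,t⟩⟩⟩ applied to e yields ⟨⟨e,t⟩,⟨t,t⟩⟩.
[quill [ombre clud]]: ⟨⟨e,t⟩,⟨t,t⟩⟩ applied to ⟨e,t⟩ yields ⟨t,t⟩.
[fep tifn]: e and ⟨t,e⟩ cannot combine by function application — type clash.

type clash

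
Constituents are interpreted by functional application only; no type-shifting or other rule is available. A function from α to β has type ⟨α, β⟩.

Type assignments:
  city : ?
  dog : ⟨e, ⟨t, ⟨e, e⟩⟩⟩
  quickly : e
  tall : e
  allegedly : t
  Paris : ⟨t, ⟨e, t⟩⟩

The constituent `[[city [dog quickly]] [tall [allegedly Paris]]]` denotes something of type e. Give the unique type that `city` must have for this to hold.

⟨⟨t, ⟨e, e⟩⟩, ⟨t, e⟩⟩

At [[city [dog quickly]] [tall [allegedly Paris]]] (required: e): [tall [allegedly Paris]] is t, which is not a function with range e; hence [city [dog quickly]] is the functor — type ⟨t, e⟩.
At [city [dog quickly]] (required: ⟨t, e⟩): [dog quickly] is ⟨t, ⟨e, e⟩⟩, which is not a function with range ⟨t, e⟩; hence city is the functor — type ⟨⟨t, ⟨e, e⟩⟩, ⟨t, e⟩⟩.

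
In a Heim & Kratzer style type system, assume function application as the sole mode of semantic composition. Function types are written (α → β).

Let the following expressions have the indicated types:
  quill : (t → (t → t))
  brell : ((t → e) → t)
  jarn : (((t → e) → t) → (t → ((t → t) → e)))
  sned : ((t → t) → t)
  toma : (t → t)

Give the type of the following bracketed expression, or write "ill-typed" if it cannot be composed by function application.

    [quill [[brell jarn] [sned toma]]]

[brell jarn]: jarn is (((t → e) → t) → (t → ((t → t) → e))), brell is ((t → e) → t); result (t → ((t → t) → e)).
[sned toma]: sned is ((t → t) → t), toma is (t → t); result t.
[[brell jarn] [sned toma]]: [brell jarn] is (t → ((t → t) → e)), [sned toma] is t; result ((t → t) → e).
At [quill [[brell jarn] [sned toma]]]: neither (t → (t → t)) nor ((t → t) → e) can take the other as argument; the node is ill-typed.

ill-typed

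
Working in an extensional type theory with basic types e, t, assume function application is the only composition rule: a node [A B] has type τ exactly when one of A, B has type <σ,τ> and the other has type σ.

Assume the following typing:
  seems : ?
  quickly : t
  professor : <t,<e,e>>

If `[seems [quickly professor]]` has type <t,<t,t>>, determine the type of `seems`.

[seems [quickly professor]] must have type <t,<t,t>>. The sister [quickly professor] has type <e,e>; that is not a function onto <t,<t,t>>, so seems must be the functor, of type <<e,e>,<t,<t,t>>>.

<<e,e>,<t,<t,t>>>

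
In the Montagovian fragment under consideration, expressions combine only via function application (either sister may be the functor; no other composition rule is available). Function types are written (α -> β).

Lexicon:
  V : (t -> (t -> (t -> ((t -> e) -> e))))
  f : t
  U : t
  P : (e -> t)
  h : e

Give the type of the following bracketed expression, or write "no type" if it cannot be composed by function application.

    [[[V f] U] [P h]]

((t -> e) -> e)

[V f]: (t -> (t -> (t -> ((t -> e) -> e)))) applied to t yields (t -> (t -> ((t -> e) -> e))).
[[V f] U]: (t -> (t -> ((t -> e) -> e))) applied to t yields (t -> ((t -> e) -> e)).
[P h]: (e -> t) applied to e yields t.
[[[V f] U] [P h]]: (t -> ((t -> e) -> e)) applied to t yields ((t -> e) -> e).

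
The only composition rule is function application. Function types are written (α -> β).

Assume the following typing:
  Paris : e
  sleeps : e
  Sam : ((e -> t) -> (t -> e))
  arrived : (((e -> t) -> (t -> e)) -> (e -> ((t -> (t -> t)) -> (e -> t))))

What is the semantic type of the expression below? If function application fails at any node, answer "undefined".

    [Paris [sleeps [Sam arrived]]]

[Sam arrived]: (((e -> t) -> (t -> e)) -> (e -> ((t -> (t -> t)) -> (e -> t)))) applied to ((e -> t) -> (t -> e)) yields (e -> ((t -> (t -> t)) -> (e -> t))).
[sleeps [Sam arrived]]: (e -> ((t -> (t -> t)) -> (e -> t))) applied to e yields ((t -> (t -> t)) -> (e -> t)).
[Paris [sleeps [Sam arrived]]]: e and ((t -> (t -> t)) -> (e -> t)) cannot combine by function application — type clash.

undefined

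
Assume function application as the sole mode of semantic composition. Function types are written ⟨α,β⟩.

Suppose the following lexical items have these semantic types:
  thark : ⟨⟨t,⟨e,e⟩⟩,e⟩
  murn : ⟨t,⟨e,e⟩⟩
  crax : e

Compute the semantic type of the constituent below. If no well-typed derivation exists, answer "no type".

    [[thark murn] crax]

no type

At [thark murn], thark : ⟨⟨t,⟨e,e⟩⟩,e⟩ takes murn : ⟨t,⟨e,e⟩⟩, giving e.
At [[thark murn] crax]: neither e nor e can take the other as argument; the node is ill-typed.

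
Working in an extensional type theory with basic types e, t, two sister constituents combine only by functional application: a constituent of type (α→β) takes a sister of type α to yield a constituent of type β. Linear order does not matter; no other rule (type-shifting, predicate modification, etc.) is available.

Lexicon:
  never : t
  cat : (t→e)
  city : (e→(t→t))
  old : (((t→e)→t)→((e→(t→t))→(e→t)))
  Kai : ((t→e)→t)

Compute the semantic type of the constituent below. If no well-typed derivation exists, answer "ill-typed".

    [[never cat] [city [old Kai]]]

t

[never cat]: (t→e) applied to t yields e.
[old Kai]: (((t→e)→t)→((e→(t→t))→(e→t))) applied to ((t→e)→t) yields ((e→(t→t))→(e→t)).
[city [old Kai]]: ((e→(t→t))→(e→t)) applied to (e→(t→t)) yields (e→t).
[[never cat] [city [old Kai]]]: (e→t) applied to e yields t.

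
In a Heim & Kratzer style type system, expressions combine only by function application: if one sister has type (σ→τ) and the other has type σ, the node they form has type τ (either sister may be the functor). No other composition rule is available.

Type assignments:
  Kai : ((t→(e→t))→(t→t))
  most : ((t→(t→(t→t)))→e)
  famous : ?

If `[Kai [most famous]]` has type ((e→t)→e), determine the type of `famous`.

For [Kai [most famous]] to have type ((e→t)→e) with Kai of type ((t→(e→t))→(t→t)), [most famous] must be the function: [most famous] : (((t→(e→t))→(t→t))→((e→t)→e)).
For [most famous] to have type (((t→(e→t))→(t→t))→((e→t)→e)) with most of type ((t→(t→(t→t)))→e), famous must be the function: famous : (((t→(t→(t→t)))→e)→(((t→(e→t))→(t→t))→((e→t)→e))).

(((t→(t→(t→t)))→e)→(((t→(e→t))→(t→t))→((e→t)→e)))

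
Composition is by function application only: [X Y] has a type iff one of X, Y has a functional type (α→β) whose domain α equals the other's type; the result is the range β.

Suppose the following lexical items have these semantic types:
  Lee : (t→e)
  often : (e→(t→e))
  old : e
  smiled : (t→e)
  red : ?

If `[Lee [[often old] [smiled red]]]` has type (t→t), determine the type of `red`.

((t→e)→((t→e)→((t→e)→(t→t))))

[Lee [[often old] [smiled red]]] is required to be (t→t). Lee : (t→e) cannot yield (t→t) as functor, so [[often old] [smiled red]] : ((t→e)→(t→t)).
[[often old] [smiled red]] is required to be ((t→e)→(t→t)). [often old] : (t→e) cannot yield ((t→e)→(t→t)) as functor, so [smiled red] : ((t→e)→((t→e)→(t→t))).
[smiled red] is required to be ((t→e)→((t→e)→(t→t))). smiled : (t→e) cannot yield ((t→e)→((t→e)→(t→t))) as functor, so red : ((t→e)→((t→e)→((t→e)→(t→t)))).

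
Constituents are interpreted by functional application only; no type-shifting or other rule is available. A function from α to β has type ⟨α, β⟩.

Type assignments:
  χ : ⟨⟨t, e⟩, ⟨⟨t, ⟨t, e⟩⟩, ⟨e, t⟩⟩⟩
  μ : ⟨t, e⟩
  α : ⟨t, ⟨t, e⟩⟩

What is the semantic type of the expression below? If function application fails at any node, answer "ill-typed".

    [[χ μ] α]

⟨e, t⟩

[χ μ]: χ is ⟨⟨t, e⟩, ⟨⟨t, ⟨t, e⟩⟩, ⟨e, t⟩⟩⟩, μ is ⟨t, e⟩; result ⟨⟨t, ⟨t, e⟩⟩, ⟨e, t⟩⟩.
[[χ μ] α]: [χ μ] is ⟨⟨t, ⟨t, e⟩⟩, ⟨e, t⟩⟩, α is ⟨t, ⟨t, e⟩⟩; result ⟨e, t⟩.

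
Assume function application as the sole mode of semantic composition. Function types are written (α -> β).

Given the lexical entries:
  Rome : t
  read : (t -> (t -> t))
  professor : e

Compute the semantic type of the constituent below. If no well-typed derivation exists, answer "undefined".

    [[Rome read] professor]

undefined

[Rome read] — read of type (t -> (t -> t)) combines with Rome of type t: type (t -> t).
At [[Rome read] professor]: neither (t -> t) nor e can take the other as argument; the node is ill-typed.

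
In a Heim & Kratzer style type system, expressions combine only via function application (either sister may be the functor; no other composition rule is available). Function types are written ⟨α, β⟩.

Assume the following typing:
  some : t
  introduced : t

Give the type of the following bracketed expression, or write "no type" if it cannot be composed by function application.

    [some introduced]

[some introduced]: t with t — neither is a function whose domain matches the other; composition fails here.

no type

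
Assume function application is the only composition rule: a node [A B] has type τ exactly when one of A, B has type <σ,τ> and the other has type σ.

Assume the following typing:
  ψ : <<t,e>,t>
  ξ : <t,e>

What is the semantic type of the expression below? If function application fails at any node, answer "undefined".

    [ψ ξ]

[ψ ξ] — ψ of type <<t,e>,t> combines with ξ of type <t,e>: type t.

t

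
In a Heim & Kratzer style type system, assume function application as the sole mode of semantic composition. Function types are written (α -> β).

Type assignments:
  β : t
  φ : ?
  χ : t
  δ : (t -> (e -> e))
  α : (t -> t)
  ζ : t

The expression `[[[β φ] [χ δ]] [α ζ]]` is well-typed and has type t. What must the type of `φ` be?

[[[β φ] [χ δ]] [α ζ]] is required to be t. [α ζ] : t cannot yield t as functor, so [[β φ] [χ δ]] : (t -> t).
[[β φ] [χ δ]] is required to be (t -> t). [χ δ] : (e -> e) cannot yield (t -> t) as functor, so [β φ] : ((e -> e) -> (t -> t)).
[β φ] is required to be ((e -> e) -> (t -> t)). β : t cannot yield ((e -> e) -> (t -> t)) as functor, so φ : (t -> ((e -> e) -> (t -> t))).

(t -> ((e -> e) -> (t -> t)))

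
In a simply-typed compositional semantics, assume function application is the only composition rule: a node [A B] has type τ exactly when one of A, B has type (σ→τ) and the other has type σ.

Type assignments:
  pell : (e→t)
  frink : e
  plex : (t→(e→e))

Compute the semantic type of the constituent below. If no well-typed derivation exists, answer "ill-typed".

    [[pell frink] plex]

(e→e)

[pell frink]: (e→t) applied to e yields t.
[[pell frink] plex]: (t→(e→e)) applied to t yields (e→e).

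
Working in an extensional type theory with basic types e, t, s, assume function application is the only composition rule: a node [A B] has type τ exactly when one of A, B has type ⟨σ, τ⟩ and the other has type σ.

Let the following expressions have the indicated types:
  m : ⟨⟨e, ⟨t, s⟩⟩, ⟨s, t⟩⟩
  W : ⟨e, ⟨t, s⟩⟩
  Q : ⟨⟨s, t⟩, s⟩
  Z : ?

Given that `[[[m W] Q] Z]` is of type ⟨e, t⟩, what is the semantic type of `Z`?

⟨s, ⟨e, t⟩⟩

At [[[m W] Q] Z] (required: ⟨e, t⟩): [[m W] Q] is s, which is not a function with range ⟨e, t⟩; hence Z is the functor — type ⟨s, ⟨e, t⟩⟩.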